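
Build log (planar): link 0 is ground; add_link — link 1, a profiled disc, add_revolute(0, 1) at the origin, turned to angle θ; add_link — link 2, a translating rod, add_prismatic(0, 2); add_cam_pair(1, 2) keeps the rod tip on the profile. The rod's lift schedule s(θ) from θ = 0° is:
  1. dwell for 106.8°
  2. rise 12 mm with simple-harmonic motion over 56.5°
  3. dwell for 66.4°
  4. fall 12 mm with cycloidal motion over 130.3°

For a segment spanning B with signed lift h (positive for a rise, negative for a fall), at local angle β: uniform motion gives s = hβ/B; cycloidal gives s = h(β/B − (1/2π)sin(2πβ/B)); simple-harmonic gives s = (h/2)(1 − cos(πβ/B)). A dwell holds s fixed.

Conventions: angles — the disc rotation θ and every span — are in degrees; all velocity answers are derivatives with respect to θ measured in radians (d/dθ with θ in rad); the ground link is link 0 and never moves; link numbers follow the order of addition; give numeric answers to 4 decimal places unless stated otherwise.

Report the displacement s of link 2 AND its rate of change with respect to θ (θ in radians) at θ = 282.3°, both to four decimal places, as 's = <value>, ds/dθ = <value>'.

seg 1 [0°–106.8°] dwell: s stays 0.0000
seg 2 [106.8°–163.3°] simple-harmonic, h=12: full span → s += 12 → s = 12.0000
seg 3 [163.3°–229.7°] dwell: s stays 12.0000
seg 4 [229.7°–360°] cycloidal, h=-12: θ=282.3° here. β=52.6, B=130.3. -12·(0.4037 − sin(2π·0.4037)/(2π)) = -3.7577 → s = 8.2423
velocity in seg [229.7°–360°] (cycloidal), θ in radians: β = 52.6° = 0.9180 rad, B = 130.3° = 2.2742 rad; ds/dθ = (h/B)(1 − cos(2πβ/B)) = ((-12)/2.2742)(1 − cos(2π·0.4037)) = -9.616214 mm/rad

s = 8.2423, ds/dθ = -9.6162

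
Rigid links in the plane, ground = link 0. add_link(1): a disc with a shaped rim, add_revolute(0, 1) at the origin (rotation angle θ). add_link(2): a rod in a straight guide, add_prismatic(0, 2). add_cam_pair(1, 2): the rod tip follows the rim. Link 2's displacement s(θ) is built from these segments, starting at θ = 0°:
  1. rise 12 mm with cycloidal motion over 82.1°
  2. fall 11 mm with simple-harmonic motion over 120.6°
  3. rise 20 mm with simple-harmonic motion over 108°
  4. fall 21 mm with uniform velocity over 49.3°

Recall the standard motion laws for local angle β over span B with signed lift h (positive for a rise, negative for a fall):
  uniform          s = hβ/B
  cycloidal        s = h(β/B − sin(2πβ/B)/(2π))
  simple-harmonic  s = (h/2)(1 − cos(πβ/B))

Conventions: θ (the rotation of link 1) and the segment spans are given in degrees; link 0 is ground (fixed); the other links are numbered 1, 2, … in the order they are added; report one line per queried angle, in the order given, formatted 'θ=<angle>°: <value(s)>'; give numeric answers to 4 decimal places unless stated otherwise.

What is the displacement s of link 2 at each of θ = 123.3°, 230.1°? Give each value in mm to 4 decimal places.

segment 1 (0° to 82.1°, cycloidal, h = 12) is passed completely: s = 0.0000 + (12) = 12.0000
θ = 123.3° falls in segment 2 (82.1° to 202.7°, simple-harmonic, h = -11): β = 123.3 − 82.1 = 41.2°, B = 120.6°; Δs = -11/2·(1 − cos(π·0.3416)) = -2.8750; s = 12.0000 − 2.8750 = 9.1250
segment 2 (82.1° to 202.7°, simple-harmonic, h = -11) is passed completely: s = 12.0000 + (-11) = 1.0000
θ = 230.1° falls in segment 3 (202.7° to 310.7°, simple-harmonic, h = 20): β = 230.1 − 202.7 = 27.4°, B = 108°; Δs = 20/2·(1 − cos(π·0.2537)) = 3.0117; s = 1.0000 + 3.0117 = 4.0117

θ=123.3°: 9.1250
θ=230.1°: 4.0117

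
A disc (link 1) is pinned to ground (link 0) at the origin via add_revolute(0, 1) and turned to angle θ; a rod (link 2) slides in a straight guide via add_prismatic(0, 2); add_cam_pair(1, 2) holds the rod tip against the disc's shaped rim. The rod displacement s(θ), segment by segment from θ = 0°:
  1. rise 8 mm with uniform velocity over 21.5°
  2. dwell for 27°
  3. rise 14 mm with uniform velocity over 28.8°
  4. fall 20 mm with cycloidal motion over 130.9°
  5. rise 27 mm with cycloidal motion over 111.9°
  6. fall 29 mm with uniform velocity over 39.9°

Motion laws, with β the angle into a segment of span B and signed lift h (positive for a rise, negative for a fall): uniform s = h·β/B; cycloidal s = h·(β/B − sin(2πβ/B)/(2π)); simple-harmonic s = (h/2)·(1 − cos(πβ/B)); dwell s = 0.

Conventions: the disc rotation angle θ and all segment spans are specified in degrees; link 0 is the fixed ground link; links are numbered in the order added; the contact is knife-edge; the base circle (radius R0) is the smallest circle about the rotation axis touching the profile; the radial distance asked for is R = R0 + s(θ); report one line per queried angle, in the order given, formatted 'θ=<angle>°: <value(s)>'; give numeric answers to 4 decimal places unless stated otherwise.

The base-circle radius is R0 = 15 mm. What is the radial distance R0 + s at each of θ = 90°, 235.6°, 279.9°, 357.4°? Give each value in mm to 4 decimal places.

segment 1 (0° to 21.5°, uniform, h = 8) is passed completely: s = 0.0000 + (8) = 8.0000
segment 2 (21.5° to 48.5°, dwell): s unchanged at 8.0000
segment 3 (48.5° to 77.3°, uniform, h = 14) is passed completely: s = 8.0000 + (14) = 22.0000
θ = 90° falls in segment 4 (77.3° to 208.2°, cycloidal, h = -20): β = 90 − 77.3 = 12.7°, B = 130.9°; Δs = -20·(0.0970 − sin(2π·0.0970)/(2π)) = -0.1180; s = 22.0000 − 0.1180 = 21.8820
segment 4 (77.3° to 208.2°, cycloidal, h = -20) is passed completely: s = 22.0000 + (-20) = 2.0000
θ = 235.6° falls in segment 5 (208.2° to 320.1°, cycloidal, h = 27): β = 235.6 − 208.2 = 27.4°, B = 111.9°; Δs = 27·(0.2449 − sin(2π·0.2449)/(2π)) = 2.3163; s = 2.0000 + 2.3163 = 4.3163
θ = 279.9° falls in segment 5 (208.2° to 320.1°, cycloidal, h = 27): β = 279.9 − 208.2 = 71.7°, B = 111.9°; Δs = 27·(0.6408 − sin(2π·0.6408)/(2π)) = 20.6242; s = 2.0000 + 20.6242 = 22.6242
segment 5 (208.2° to 320.1°, cycloidal, h = 27) is passed completely: s = 2.0000 + (27) = 29.0000
θ = 357.4° falls in segment 6 (320.1° to 360°, uniform, h = -29): β = 357.4 − 320.1 = 37.3°, B = 39.9°; Δs = -29·37.3/39.9 = -27.1103; s = 29.0000 − 27.1103 = 1.8897
θ=90°: R = R0 + s = 15 + 21.8820 = 36.8820
θ=235.6°: R = R0 + s = 15 + 4.3163 = 19.3163
θ=279.9°: R = R0 + s = 15 + 22.6242 = 37.6242
θ=357.4°: R = R0 + s = 15 + 1.8897 = 16.8897

θ=90°: 36.8820
θ=235.6°: 19.3163
θ=279.9°: 37.6242
θ=357.4°: 16.8897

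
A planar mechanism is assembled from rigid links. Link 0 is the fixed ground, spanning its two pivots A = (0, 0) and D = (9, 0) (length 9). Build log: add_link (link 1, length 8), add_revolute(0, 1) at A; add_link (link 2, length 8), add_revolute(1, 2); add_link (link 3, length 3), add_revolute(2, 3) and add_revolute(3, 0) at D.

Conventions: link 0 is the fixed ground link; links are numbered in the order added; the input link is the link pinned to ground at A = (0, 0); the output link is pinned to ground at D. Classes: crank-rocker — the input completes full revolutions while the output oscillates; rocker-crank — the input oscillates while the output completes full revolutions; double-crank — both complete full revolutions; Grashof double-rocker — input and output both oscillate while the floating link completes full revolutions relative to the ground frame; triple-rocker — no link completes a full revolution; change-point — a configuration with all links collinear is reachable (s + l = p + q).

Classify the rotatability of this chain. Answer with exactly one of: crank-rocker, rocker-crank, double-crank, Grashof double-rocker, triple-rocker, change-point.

lengths: ground=9, input=8, coupler=8, output=3
sorted: s=3 (shortest), l=9 (longest), p+q=16
s + l = 12 vs p + q = 16
s + l < p + q (Grashof) with shortest = output link → rocker-crank

rocker-crank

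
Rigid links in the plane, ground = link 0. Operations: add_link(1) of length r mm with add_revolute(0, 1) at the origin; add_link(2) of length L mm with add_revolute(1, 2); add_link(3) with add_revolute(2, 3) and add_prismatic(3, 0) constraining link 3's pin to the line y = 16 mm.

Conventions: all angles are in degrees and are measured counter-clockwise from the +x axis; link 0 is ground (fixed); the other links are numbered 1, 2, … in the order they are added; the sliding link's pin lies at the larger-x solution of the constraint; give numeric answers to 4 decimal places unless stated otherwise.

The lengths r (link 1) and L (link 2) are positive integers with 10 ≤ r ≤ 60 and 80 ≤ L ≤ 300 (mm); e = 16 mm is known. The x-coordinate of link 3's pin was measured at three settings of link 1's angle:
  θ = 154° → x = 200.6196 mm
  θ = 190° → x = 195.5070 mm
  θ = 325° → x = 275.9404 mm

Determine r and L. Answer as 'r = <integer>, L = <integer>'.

constraint per measurement: (x − r cos θ)² + (r sin θ − e)² = L²
subtracting the θ₁ and θ₂ equations cancels the r² and L² terms:
r = (x₁² − x₂²) / (2[(x₁cos θ₁ + e sin θ₁) − (x₂cos θ₂ + e sin θ₂)]) = 46.0001 → r = 46
L² = (x₁ − r cos θ₁)² + (r sin θ₁ − e)² = 58563.9862 → L = 242.0000 → L = 242
check at θ₃=325°: x = 275.9404 (printed 275.9404) ✓

r = 46, L = 242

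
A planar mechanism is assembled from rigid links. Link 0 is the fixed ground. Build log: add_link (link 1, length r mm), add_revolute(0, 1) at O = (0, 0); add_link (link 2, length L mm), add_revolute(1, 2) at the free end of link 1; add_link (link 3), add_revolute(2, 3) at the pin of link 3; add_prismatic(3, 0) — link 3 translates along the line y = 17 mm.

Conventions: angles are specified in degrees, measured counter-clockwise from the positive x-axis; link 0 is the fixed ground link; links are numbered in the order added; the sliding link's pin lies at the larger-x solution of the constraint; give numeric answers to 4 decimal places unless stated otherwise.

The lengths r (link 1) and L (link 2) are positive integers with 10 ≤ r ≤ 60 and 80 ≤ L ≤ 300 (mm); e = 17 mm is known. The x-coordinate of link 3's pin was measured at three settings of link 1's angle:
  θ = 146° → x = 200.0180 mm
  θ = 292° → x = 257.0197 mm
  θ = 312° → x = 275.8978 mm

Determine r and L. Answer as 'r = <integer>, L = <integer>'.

constraint per measurement: (x − r cos θ)² + (r sin θ − e)² = L²
subtracting the θ₁ and θ₂ equations cancels the r² and L² terms:
r = (x₁² − x₂²) / (2[(x₁cos θ₁ + e sin θ₁) − (x₂cos θ₂ + e sin θ₂)]) = 55.0001 → r = 55
L² = (x₁ − r cos θ₁)² + (r sin θ₁ − e)² = 60515.9777 → L = 246.0000 → L = 246
check at θ₃=312°: x = 275.8978 (printed 275.8978) ✓

r = 55, L = 246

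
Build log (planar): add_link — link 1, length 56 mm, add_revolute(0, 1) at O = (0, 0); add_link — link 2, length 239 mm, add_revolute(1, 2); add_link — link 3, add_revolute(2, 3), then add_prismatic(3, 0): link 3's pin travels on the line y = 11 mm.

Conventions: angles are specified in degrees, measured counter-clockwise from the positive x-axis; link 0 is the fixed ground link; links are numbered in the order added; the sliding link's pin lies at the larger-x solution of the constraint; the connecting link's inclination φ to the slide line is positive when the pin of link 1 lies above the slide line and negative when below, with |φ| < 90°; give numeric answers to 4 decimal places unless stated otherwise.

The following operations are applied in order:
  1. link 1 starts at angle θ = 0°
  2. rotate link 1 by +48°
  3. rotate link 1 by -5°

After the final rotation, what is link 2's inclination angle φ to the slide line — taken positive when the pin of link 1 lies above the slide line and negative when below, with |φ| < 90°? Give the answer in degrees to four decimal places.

geometry: r = 56 mm, L = 239 mm, e = 11 mm; θ starts at 0°
rotate link 1 by +48°: θ ← 0° +48° = 48°
rotate link 1 by -5°: θ ← 48° -5° = 43°
h = r sin θ − e = 38.191908 − 11 = 27.191908
sin φ = h / L = 27.191908 / 239 = 0.11377367
φ = arcsin(0.11377367) = 6.532898°

6.5329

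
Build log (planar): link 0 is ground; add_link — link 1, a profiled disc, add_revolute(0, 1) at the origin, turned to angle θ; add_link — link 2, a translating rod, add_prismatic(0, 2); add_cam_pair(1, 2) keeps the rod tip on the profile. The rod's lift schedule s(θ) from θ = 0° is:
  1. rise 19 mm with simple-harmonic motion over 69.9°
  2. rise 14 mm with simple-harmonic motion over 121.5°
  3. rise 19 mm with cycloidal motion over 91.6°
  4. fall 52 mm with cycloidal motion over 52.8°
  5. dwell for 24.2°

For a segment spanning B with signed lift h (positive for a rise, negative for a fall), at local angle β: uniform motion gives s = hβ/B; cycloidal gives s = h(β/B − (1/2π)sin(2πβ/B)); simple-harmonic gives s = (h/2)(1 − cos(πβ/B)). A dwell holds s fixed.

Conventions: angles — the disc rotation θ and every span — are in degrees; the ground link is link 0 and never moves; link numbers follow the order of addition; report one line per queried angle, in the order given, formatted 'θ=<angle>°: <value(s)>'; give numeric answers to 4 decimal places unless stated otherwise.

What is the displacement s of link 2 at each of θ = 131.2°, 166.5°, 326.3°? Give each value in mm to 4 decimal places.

seg 1 [0°–69.9°] simple-harmonic, h=19: full span → s += 19 → s = 19.0000
seg 2 [69.9°–191.4°] simple-harmonic, h=14: θ=131.2° here. β=61.3, B=121.5. 14/2·(1 − cos(π·0.5045)) = 7.0995 → s = 26.0995
seg 2 [69.9°–191.4°] simple-harmonic, h=14: θ=166.5° here. β=96.6, B=121.5. 14/2·(1 − cos(π·0.7951)) = 12.5986 → s = 31.5986
seg 2 [69.9°–191.4°] simple-harmonic, h=14: full span → s += 14 → s = 33.0000
seg 3 [191.4°–283°] cycloidal, h=19: full span → s += 19 → s = 52.0000
seg 4 [283°–335.8°] cycloidal, h=-52: θ=326.3° here. β=43.3, B=52.8. -52·(0.8201 − sin(2π·0.8201)/(2π)) = -50.1307 → s = 1.8693

θ=131.2°: 26.0995
θ=166.5°: 31.5986
θ=326.3°: 1.8693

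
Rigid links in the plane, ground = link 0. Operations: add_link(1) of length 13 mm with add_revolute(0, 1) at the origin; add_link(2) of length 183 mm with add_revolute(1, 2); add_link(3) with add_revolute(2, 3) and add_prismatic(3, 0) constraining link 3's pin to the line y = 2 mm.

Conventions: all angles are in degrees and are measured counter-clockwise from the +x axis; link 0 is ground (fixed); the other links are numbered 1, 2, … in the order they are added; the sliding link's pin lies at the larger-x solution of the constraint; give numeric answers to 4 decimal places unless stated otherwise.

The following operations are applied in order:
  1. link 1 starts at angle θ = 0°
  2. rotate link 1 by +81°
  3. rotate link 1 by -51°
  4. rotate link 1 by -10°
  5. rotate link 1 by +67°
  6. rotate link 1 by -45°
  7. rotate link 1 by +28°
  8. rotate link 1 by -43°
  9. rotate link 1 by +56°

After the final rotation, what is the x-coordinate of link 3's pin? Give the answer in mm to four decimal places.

geometry: r = 13 mm, L = 183 mm, e = 2 mm; θ starts at 0°
rotate link 1 by +81°: θ ← 0° +81° = 81°
rotate link 1 by -51°: θ ← 81° -51° = 30°
rotate link 1 by -10°: θ ← 30° -10° = 20°
rotate link 1 by +67°: θ ← 20° +67° = 87°
rotate link 1 by -45°: θ ← 87° -45° = 42°
rotate link 1 by +28°: θ ← 42° +28° = 70°
rotate link 1 by -43°: θ ← 70° -43° = 27°
rotate link 1 by +56°: θ ← 27° +56° = 83°
crank pin P = (r cos θ, r sin θ) = (1.584301, 12.903100)
h = r sin θ − e = 12.903100 − 2 = 10.903100
x = r cos θ + √(L² − h²) = 1.584301 + 182.674909 = 184.259211

184.2592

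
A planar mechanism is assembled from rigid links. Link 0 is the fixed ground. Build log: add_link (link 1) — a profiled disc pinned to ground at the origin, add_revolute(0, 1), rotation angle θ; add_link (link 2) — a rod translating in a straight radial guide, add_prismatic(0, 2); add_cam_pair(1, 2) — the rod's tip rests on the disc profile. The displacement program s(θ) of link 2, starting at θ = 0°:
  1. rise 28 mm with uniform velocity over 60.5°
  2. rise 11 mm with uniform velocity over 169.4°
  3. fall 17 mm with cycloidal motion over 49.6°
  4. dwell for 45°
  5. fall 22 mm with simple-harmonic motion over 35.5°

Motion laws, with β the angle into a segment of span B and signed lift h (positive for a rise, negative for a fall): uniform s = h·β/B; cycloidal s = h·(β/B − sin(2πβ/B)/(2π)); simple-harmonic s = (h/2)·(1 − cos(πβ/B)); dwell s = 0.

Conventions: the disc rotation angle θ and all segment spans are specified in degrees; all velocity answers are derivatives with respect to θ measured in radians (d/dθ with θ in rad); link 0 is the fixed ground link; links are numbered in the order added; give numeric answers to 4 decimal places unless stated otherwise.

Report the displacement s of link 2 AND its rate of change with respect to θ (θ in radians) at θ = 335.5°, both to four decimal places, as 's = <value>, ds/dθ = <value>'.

seg 1 [0°–60.5°] uniform, h=28: full span → s += 28 → s = 28.0000
seg 2 [60.5°–229.9°] uniform, h=11: full span → s += 11 → s = 39.0000
seg 3 [229.9°–279.5°] cycloidal, h=-17: full span → s += -17 → s = 22.0000
seg 4 [279.5°–324.5°] dwell: s stays 22.0000
seg 5 [324.5°–360°] simple-harmonic, h=-22: θ=335.5° here. β=11, B=35.5. -22/2·(1 − cos(π·0.3099)) = -4.8131 → s = 17.1869
velocity in seg [324.5°–360°] (simple-harmonic), θ in radians: β = 11° = 0.1920 rad, B = 35.5° = 0.6196 rad; ds/dθ = (πh/(2B)) sin(πβ/B) = (π·(-22)/(2·0.6196)) sin(π·0.3099) = -46.116252 mm/rad

s = 17.1869, ds/dθ = -46.1163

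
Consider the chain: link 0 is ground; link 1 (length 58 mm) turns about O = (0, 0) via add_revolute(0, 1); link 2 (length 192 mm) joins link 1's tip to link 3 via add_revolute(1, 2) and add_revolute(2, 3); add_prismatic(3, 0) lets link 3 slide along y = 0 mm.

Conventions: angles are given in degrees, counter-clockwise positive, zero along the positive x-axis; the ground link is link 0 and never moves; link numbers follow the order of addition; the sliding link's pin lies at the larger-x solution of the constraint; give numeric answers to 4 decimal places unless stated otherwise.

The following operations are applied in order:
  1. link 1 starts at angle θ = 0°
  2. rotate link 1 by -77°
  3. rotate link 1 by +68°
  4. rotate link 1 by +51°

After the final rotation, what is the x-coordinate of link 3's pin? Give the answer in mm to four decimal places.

geometry: r = 58 mm, L = 192 mm, e = 0 mm; θ starts at 0°
rotate link 1 by -77°: θ ← 0° -77° = -77°
rotate link 1 by +68°: θ ← -77° +68° = -9°
rotate link 1 by +51°: θ ← -9° +51° = 42°
crank pin P = (r cos θ, r sin θ) = (43.102400, 38.809575)
h = r sin θ − e = 38.809575 − 0 = 38.809575
x = r cos θ + √(L² − h²) = 43.102400 + 188.036743 = 231.139143

231.1391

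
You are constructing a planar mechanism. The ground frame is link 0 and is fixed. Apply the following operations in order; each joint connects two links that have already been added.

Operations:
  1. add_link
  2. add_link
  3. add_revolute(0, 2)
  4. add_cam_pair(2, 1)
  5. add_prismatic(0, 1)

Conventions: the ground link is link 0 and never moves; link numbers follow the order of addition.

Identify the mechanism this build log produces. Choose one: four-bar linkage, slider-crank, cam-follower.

links: 3 (incl. ground); joints: 1 revolute, 1 prismatic, 1 higher (cam) pair, forming one closed loop
3 links, revolute + prismatic + higher pair in one loop → cam-follower

cam-follower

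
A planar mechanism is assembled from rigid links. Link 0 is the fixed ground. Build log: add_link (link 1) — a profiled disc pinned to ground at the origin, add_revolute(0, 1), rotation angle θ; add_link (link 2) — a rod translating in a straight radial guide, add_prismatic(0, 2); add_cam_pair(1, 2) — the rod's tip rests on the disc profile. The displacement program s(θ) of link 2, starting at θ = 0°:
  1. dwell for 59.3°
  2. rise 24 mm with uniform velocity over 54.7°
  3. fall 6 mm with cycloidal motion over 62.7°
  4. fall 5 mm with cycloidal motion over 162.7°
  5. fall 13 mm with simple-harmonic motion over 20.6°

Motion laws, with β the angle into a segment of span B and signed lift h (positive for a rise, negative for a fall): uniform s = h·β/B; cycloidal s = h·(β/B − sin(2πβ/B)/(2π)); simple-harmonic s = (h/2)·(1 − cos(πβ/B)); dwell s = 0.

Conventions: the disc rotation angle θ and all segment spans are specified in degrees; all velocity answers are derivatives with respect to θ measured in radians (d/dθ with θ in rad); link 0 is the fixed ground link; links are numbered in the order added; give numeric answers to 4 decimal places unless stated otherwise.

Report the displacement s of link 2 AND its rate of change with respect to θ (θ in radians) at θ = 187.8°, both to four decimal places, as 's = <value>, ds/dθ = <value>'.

seg 1 [0°–59.3°] dwell: s stays 0.0000
seg 2 [59.3°–114°] uniform, h=24: full span → s += 24 → s = 24.0000
seg 3 [114°–176.7°] cycloidal, h=-6: full span → s += -6 → s = 18.0000
seg 4 [176.7°–339.4°] cycloidal, h=-5: θ=187.8° here. β=11.1, B=162.7. -5·(0.0682 − sin(2π·0.0682)/(2π)) = -0.0104 → s = 17.9896
velocity in seg [176.7°–339.4°] (cycloidal), θ in radians: β = 11.1° = 0.1937 rad, B = 162.7° = 2.8397 rad; ds/dθ = (h/B)(1 − cos(2πβ/B)) = ((-5)/2.8397)(1 − cos(2π·0.0682)) = -0.159311 mm/rad

s = 17.9896, ds/dθ = -0.1593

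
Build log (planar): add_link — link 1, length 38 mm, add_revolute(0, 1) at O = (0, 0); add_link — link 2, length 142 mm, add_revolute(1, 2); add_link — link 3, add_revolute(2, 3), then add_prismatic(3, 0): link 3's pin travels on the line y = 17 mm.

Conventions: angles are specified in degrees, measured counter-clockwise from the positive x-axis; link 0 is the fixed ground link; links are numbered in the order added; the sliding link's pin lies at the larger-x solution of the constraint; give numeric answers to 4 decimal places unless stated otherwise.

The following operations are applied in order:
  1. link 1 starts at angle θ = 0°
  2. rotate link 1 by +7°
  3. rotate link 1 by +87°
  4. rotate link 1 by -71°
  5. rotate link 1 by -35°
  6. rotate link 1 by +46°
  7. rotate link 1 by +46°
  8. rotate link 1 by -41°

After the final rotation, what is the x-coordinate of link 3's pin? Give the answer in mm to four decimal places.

geometry: r = 38 mm, L = 142 mm, e = 17 mm; θ starts at 0°
rotate link 1 by +7°: θ ← 0° +7° = 7°
rotate link 1 by +87°: θ ← 7° +87° = 94°
rotate link 1 by -71°: θ ← 94° -71° = 23°
rotate link 1 by -35°: θ ← 23° -35° = -12°
rotate link 1 by +46°: θ ← -12° +46° = 34°
rotate link 1 by +46°: θ ← 34° +46° = 80°
rotate link 1 by -41°: θ ← 80° -41° = 39°
crank pin P = (r cos θ, r sin θ) = (29.531547, 23.914175)
h = r sin θ − e = 23.914175 − 17 = 6.914175
x = r cos θ + √(L² − h²) = 29.531547 + 141.831570 = 171.363116

171.3631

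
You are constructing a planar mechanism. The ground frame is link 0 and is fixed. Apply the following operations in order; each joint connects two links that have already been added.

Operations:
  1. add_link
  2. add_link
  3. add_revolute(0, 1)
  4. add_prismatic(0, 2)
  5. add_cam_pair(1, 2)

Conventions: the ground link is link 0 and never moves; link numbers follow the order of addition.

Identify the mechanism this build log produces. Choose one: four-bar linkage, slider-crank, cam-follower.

links: 3 (incl. ground); joints: 1 revolute, 1 prismatic, 1 higher (cam) pair, forming one closed loop
3 links, revolute + prismatic + higher pair in one loop → cam-follower

cam-follower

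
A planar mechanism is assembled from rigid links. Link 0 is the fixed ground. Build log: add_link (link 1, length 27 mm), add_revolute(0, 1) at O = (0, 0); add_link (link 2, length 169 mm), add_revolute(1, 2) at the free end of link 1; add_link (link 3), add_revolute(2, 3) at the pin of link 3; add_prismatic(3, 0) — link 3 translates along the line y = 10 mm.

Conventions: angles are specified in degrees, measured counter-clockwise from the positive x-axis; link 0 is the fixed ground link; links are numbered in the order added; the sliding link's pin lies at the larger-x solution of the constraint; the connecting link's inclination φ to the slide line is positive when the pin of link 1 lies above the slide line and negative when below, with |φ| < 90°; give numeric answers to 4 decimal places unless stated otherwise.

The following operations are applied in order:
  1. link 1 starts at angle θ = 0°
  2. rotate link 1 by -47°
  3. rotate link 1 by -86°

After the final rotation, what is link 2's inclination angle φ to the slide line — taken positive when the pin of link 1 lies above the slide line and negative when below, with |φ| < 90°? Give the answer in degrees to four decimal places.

geometry: r = 27 mm, L = 169 mm, e = 10 mm; θ starts at 0°
rotate link 1 by -47°: θ ← 0° -47° = -47°
rotate link 1 by -86°: θ ← -47° -86° = -133°
h = r sin θ − e = -19.746550 − 10 = -29.746550
sin φ = h / L = -29.746550 / 169 = -0.17601509
φ = arcsin(-0.17601509) = -10.137735°

-10.1377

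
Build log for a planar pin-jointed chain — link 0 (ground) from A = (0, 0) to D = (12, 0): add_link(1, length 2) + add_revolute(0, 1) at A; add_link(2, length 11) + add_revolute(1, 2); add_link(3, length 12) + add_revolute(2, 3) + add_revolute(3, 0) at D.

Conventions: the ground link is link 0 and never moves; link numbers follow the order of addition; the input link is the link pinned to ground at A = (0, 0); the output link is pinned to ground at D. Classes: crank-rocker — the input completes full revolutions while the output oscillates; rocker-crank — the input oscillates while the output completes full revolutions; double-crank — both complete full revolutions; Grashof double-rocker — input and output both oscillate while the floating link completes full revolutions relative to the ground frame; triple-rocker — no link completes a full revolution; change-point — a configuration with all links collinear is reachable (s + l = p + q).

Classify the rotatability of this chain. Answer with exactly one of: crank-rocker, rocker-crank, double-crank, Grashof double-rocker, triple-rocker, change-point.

lengths: ground=12, input=2, coupler=11, output=12
sorted: s=2 (shortest), l=12 (longest), p+q=23
s + l = 14 vs p + q = 23
s + l < p + q (Grashof) with shortest = input link → crank-rocker

crank-rocker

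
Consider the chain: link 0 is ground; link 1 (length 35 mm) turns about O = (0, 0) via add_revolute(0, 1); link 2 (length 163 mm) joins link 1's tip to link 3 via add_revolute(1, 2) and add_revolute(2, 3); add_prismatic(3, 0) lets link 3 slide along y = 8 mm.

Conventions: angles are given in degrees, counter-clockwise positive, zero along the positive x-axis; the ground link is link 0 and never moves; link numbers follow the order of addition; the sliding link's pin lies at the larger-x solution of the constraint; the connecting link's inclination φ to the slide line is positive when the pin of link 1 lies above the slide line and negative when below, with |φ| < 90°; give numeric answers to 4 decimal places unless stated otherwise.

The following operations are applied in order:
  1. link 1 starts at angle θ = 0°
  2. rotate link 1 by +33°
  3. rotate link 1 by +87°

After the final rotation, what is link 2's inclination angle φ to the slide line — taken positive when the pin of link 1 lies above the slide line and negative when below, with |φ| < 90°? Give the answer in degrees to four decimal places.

geometry: r = 35 mm, L = 163 mm, e = 8 mm; θ starts at 0°
rotate link 1 by +33°: θ ← 0° +33° = 33°
rotate link 1 by +87°: θ ← 33° +87° = 120°
h = r sin θ − e = 30.310889 − 8 = 22.310889
sin φ = h / L = 22.310889 / 163 = 0.13687662
φ = arcsin(0.13687662) = 7.867150°

7.8671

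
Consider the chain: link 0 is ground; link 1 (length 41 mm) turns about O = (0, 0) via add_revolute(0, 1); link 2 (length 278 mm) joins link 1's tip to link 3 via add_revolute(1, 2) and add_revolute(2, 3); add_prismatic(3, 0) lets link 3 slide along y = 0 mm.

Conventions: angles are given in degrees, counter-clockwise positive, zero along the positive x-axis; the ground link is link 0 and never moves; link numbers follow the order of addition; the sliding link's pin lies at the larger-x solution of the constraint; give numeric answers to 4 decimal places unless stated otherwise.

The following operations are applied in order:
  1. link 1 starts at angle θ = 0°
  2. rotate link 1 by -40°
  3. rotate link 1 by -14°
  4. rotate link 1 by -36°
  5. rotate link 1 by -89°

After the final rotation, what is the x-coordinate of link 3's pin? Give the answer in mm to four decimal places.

geometry: r = 41 mm, L = 278 mm, e = 0 mm; θ starts at 0°
rotate link 1 by -40°: θ ← 0° -40° = -40°
rotate link 1 by -14°: θ ← -40° -14° = -54°
rotate link 1 by -36°: θ ← -54° -36° = -90°
rotate link 1 by -89°: θ ← -90° -89° = -179°
crank pin P = (r cos θ, r sin θ) = (-40.993756, -0.715549)
h = r sin θ − e = -0.715549 − 0 = -0.715549
x = r cos θ + √(L² − h²) = -40.993756 + 277.999079 = 237.005324

237.0053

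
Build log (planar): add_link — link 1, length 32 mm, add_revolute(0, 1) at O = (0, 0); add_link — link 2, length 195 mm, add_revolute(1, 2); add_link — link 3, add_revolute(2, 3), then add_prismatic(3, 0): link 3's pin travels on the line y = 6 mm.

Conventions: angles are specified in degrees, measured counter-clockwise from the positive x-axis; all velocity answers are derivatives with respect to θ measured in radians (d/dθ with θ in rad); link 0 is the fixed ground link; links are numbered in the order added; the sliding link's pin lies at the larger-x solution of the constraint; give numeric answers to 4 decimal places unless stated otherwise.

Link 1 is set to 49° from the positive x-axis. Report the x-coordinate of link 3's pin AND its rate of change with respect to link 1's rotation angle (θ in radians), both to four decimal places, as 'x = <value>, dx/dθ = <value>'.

geometry: r = 32 mm, L = 195 mm, e = 6 mm
crank pin P = (r cos θ, r sin θ) = (20.993889, 24.150707)
h = r sin θ − e = 24.150707 − 6 = 18.150707
x = r cos θ + √(L² − h²) = 20.993889 + 194.153423 = 215.147312
dx/dθ = −r sin θ − h·r cos θ/√(L² − h²) (θ in radians; h = 18.150707) = -26.113350

x = 215.1473, dx/dθ = -26.1133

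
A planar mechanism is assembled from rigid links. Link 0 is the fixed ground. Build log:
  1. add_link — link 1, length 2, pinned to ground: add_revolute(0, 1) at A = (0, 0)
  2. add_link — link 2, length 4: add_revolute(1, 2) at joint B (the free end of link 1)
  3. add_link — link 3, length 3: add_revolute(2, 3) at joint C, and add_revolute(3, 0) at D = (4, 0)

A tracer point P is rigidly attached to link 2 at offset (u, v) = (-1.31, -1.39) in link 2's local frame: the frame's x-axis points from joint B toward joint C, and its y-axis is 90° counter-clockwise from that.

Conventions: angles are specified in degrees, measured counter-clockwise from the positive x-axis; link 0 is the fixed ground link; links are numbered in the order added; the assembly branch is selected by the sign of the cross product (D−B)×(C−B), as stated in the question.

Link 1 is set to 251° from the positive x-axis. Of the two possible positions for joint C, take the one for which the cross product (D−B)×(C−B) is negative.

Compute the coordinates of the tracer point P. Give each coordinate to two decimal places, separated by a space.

A=(0,0), D=(4.00,0)
B = A + 2.00·(cos251°, sin251°) = (-0.6511, -1.8910)
|BD| = 5.0209
circle(B,4.00) ∩ circle(D,3.00): a=3.2075, h=2.3899
  candidates: C₊=(1.4201,1.5310) cross=12.000; C₋=(3.2203,-2.8969) cross=-12.000
  branch - wants cross < 0 → take C=(3.2203,-2.8969) (cross=-12.000)
ex = (C−B)/|BC| = (0.9679,-0.2515); ey = (0.2515,0.9679)
P = B + -1.31·ex + -1.39·ey = (-2.2686,-2.9069)

-2.27 -2.91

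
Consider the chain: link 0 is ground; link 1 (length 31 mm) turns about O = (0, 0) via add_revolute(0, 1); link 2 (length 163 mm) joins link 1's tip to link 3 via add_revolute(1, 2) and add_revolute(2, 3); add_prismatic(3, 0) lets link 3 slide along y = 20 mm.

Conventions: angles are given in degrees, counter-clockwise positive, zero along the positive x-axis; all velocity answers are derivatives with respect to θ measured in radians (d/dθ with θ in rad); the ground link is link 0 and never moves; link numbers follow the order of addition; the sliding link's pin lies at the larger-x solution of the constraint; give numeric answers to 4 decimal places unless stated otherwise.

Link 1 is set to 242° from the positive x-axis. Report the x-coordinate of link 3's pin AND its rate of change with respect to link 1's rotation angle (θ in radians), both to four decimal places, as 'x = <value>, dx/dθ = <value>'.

geometry: r = 31 mm, L = 163 mm, e = 20 mm
crank pin P = (r cos θ, r sin θ) = (-14.553618, -27.371375)
h = r sin θ − e = -27.371375 − 20 = -47.371375
x = r cos θ + √(L² − h²) = -14.553618 + 155.964588 = 141.410970
dx/dθ = −r sin θ − h·r cos θ/√(L² − h²) (θ in radians; h = -47.371375) = 22.950981

x = 141.4110, dx/dθ = 22.9510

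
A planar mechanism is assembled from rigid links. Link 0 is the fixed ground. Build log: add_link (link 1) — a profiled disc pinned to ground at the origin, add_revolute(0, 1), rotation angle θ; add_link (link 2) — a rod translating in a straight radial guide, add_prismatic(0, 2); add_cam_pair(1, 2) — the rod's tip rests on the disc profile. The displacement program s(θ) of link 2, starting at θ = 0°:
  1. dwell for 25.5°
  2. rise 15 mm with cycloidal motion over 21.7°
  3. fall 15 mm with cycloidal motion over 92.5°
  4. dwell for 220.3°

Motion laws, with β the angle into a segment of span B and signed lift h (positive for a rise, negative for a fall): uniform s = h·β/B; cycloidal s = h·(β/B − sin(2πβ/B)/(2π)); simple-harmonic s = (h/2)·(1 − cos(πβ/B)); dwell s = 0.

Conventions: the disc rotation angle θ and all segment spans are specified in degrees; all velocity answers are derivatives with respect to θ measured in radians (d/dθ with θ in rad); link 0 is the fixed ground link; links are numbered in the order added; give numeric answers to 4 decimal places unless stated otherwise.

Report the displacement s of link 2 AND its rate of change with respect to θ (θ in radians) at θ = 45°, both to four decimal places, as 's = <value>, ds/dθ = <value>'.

seg 1 [0°–25.5°] dwell: s stays 0.0000
seg 2 [25.5°–47.2°] cycloidal, h=15: θ=45° here. β=19.5, B=21.7. 15·(0.8986 − sin(2π·0.8986)/(2π)) = 14.8992 → s = 14.8992
velocity in seg [25.5°–47.2°] (cycloidal), θ in radians: β = 19.5° = 0.3403 rad, B = 21.7° = 0.3787 rad; ds/dθ = (h/B)(1 − cos(2πβ/B)) = (15/0.3787)(1 − cos(2π·0.8986)) = 7.767376 mm/rad

s = 14.8992, ds/dθ = 7.7674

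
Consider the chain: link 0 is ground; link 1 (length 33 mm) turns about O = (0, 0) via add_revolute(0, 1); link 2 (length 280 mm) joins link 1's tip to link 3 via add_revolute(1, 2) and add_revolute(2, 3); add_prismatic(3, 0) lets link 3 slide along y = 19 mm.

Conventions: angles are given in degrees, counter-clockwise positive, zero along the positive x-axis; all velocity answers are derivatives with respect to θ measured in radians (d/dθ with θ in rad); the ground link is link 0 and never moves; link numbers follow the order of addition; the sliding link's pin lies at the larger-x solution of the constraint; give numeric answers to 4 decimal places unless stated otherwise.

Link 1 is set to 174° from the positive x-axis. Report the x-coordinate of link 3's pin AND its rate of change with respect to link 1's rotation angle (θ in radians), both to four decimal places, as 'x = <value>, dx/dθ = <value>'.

geometry: r = 33 mm, L = 280 mm, e = 19 mm
crank pin P = (r cos θ, r sin θ) = (-32.819223, 3.449439)
h = r sin θ − e = 3.449439 − 19 = -15.550561
x = r cos θ + √(L² − h²) = -32.819223 + 279.567845 = 246.748623
dx/dθ = −r sin θ − h·r cos θ/√(L² − h²) (θ in radians; h = -15.550561) = -5.274962

x = 246.7486, dx/dθ = -5.2750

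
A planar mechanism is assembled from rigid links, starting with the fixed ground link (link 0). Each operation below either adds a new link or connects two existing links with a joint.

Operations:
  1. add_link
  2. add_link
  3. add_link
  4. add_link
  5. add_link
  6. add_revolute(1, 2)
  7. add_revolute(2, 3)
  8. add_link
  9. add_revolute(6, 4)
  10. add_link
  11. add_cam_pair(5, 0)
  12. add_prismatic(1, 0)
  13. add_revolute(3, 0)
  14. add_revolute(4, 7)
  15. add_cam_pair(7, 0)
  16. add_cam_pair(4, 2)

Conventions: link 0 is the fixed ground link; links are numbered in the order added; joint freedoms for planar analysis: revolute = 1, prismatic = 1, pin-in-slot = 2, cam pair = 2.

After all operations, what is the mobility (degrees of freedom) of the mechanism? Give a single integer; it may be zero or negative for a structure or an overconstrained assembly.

(L,J1,J2)=(1,0,0); link0 fixed
link1: (2,0,0)
link2: (3,0,0)
link3: (4,0,0)
link4: (5,0,0)
link5: (6,0,0)
R 1-2 [J1]: (6,1,0)
R 2-3 [J1]: (6,2,0)
link6: (7,2,0)
R 6-4 [J1]: (7,3,0)
link7: (8,3,0)
C 5-0 [J2]: (8,3,1)
P 1-0 [J1]: (8,4,1)
R 3-0 [J1]: (8,5,1)
R 4-7 [J1]: (8,6,1)
C 7-0 [J2]: (8,6,2)
C 4-2 [J2]: (8,6,3)
Grübler: 3·7 − 2·6 − 3 = 6

M = 6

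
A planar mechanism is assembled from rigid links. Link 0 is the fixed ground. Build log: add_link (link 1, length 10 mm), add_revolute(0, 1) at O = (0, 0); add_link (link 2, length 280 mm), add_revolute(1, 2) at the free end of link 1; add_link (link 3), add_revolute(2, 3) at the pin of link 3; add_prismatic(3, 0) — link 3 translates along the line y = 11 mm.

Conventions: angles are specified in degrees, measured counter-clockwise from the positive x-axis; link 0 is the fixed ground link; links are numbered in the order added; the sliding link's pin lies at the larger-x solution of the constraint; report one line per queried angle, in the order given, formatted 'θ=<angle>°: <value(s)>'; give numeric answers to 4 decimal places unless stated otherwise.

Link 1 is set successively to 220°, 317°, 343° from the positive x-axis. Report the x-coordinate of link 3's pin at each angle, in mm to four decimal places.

geometry: r = 10 mm, L = 280 mm, e = 11 mm
θ=220°: crank pin P = (r cos θ, r sin θ) = (-7.660444, -6.427876)
θ=220°: h = r sin θ − e = -6.427876 − 11 = -17.427876
θ=220°: x = r cos θ + √(L² − h²) = -7.660444 + 279.457097 = 271.796653
θ=317°: crank pin P = (r cos θ, r sin θ) = (7.313537, -6.819984)
θ=317°: h = r sin θ − e = -6.819984 − 11 = -17.819984
θ=317°: x = r cos θ + √(L² − h²) = 7.313537 + 279.432368 = 286.745905
θ=343°: crank pin P = (r cos θ, r sin θ) = (9.563048, -2.923717)
θ=343°: h = r sin θ − e = -2.923717 − 11 = -13.923717
θ=343°: x = r cos θ + √(L² − h²) = 9.563048 + 279.653589 = 289.216637

θ=220°: 271.7967
θ=317°: 286.7459
θ=343°: 289.2166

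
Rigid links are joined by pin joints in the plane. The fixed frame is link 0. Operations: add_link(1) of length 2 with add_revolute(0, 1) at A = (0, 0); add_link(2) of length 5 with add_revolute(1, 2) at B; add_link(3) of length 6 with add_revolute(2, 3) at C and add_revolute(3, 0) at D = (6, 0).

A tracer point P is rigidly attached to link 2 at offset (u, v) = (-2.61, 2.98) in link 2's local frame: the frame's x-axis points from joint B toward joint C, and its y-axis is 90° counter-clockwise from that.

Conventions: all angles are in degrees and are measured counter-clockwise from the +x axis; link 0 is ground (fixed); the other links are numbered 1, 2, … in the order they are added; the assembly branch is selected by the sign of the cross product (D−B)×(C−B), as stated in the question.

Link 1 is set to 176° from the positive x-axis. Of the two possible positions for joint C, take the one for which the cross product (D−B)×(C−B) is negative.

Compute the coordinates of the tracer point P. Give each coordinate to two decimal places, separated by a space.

A=(0,0), D=(6.00,0)
B = A + 2.00·(cos176°, sin176°) = (-1.9951, 0.1395)
|BD| = 7.9963
circle(B,5.00) ∩ circle(D,6.00): a=3.3104, h=3.7472
  candidates: C₊=(1.3801,3.8284) cross=29.964; C₋=(1.2493,-3.6649) cross=-29.964
  branch - wants cross < 0 → take C=(1.2493,-3.6649) (cross=-29.964)
ex = (C−B)/|BC| = (0.6489,-0.7609); ey = (0.7609,0.6489)
P = B + -2.61·ex + 2.98·ey = (-1.4213,4.0591)

-1.42 4.06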